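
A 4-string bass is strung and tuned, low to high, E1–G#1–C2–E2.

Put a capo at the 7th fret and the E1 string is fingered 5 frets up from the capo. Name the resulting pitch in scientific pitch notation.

The capo raises the open E1 by 7 semitones to B1; fretting 5 more gives E1 + 7 + 5 = E1 + 12 semitones = E2.

E2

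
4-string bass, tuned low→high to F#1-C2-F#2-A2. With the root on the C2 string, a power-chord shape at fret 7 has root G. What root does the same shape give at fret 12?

Moving from fret 7 to fret 12 shifts the root by 5 semitones.
G up 5 semitones is C.

C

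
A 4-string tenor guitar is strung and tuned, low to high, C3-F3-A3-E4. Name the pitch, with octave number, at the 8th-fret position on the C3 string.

Ab3

Each fret is one semitone, so C3 + 8 = Ab3.
(Equivalently spelled G#3.)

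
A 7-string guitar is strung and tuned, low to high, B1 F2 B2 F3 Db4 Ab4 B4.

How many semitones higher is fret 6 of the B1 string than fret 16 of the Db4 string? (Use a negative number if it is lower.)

-36 semitones

B1 at fret 6 → F2 (MIDI 41); Db4 at fret 16 → F5 (MIDI 77).
41 − 77 = -36, so the two pitches are 36 semitones apart.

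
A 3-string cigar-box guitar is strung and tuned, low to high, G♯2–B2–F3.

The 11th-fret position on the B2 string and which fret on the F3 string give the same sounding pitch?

5

Fret 11 on B2 is MIDI 47 + 11 = 58 (A♯3). On the F3 string (open MIDI 53), that pitch is 58 − 53 = fret 5.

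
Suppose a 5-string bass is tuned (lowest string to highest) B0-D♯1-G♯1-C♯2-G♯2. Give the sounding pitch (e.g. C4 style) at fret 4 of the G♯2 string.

C3

G♯2 is MIDI 44. Adding 4 gives 48, which is C3.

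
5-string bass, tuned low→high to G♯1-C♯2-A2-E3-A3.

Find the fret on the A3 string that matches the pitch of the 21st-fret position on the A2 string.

A2 at fret 21 is A2 + 21 semitones = F♯4.
The open A3 string is 12 semitones above the open A2, so the same pitch on the A3 string lies at fret 21 − 12 = 9.

9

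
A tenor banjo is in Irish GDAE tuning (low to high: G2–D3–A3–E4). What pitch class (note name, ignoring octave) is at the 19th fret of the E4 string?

B

The open E4 string plus 19 semitones: E–F–F#–G–…–A–A#–B.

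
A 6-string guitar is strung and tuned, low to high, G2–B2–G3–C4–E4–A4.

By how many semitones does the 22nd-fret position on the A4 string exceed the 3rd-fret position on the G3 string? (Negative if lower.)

A4 at fret 22 → G6 (MIDI 91); G3 at fret 3 → Bb3 (MIDI 58).
91 − 58 = 33, so the two pitches are 33 semitones apart.

33 semitones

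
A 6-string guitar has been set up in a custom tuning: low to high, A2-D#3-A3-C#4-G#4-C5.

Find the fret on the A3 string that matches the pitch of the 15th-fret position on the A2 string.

3

A2 at fret 15 is A2 + 15 semitones = C4.
The open A3 string is 12 semitones above the open A2, so the same pitch on the A3 string lies at fret 15 − 12 = 3.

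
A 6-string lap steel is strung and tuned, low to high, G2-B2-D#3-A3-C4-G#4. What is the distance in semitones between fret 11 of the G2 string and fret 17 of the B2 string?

G2 at fret 11 → F#3 (MIDI 54); B2 at fret 17 → E4 (MIDI 64).
54 − 64 = -10, so the two pitches are 10 semitones apart, with E4 the higher.

10 semitones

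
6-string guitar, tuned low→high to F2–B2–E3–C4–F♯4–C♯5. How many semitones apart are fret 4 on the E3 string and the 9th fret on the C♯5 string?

E3 at fret 4 → G♯3 (MIDI 56); C♯5 at fret 9 → A♯5 (MIDI 82).
56 − 82 = -26, so the two pitches are 26 semitones apart, with A♯5 the higher.

26 semitones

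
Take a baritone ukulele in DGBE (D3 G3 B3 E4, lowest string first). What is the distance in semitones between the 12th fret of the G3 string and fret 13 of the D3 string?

4 semitones

G3 at fret 12 → G4 (MIDI 67); D3 at fret 13 → D#4 (MIDI 63).
67 − 63 = 4, so the two pitches are 4 semitones apart, with G4 the higher.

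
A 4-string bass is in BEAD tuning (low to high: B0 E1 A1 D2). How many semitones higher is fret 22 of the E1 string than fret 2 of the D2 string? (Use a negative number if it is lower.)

10 semitones

E1 at fret 22 → D3 (MIDI 50); D2 at fret 2 → E2 (MIDI 40).
50 − 40 = 10, so the two pitches are 10 semitones apart.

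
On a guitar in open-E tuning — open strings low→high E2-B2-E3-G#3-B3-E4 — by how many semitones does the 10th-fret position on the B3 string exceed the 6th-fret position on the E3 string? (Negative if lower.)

11 semitones

B3 at fret 10 → A4 (MIDI 69); E3 at fret 6 → A#3 (MIDI 58).
69 − 58 = 11, so the two pitches are 11 semitones apart.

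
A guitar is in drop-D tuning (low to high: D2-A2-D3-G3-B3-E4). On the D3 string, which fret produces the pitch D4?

D4 is 12 semitones above the open D3 (D–D#–E–F–…–C–C#–D), so it sits at fret 12.

12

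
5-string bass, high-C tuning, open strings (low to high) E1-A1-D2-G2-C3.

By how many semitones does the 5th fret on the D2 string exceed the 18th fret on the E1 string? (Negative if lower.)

D2 at fret 5 → G2 (MIDI 43); E1 at fret 18 → A#2 (MIDI 46).
43 − 46 = -3, so the two pitches are 3 semitones apart.

-3 semitones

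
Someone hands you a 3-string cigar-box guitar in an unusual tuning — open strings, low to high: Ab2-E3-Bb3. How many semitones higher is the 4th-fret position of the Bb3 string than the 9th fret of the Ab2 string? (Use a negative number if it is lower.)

9 semitones

Bb3 at fret 4 → D4 (MIDI 62); Ab2 at fret 9 → F3 (MIDI 53).
62 − 53 = 9, so the two pitches are 9 semitones apart.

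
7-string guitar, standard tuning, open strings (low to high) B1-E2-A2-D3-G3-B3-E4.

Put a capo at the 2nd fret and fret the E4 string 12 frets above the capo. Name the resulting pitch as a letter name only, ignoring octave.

F♯

The capo raises the open E4 by 2 semitones to F♯4; fretting 12 more gives E4 + 2 + 12 = E4 + 14 semitones, landing on F♯.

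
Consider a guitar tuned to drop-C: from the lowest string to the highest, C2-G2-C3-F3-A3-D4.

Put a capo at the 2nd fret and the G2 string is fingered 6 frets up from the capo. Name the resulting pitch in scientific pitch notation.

The capo raises the open G2 by 2 semitones to A2; fretting 6 more gives G2 + 2 + 6 = G2 + 8 semitones = D♯3.
(Also written E♭.)

D♯3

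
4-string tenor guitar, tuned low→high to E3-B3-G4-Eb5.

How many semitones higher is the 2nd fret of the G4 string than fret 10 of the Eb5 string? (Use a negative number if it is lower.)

-16 semitones

G4 at fret 2 → A4 (MIDI 69); Eb5 at fret 10 → Db6 (MIDI 85).
69 − 85 = -16, so the two pitches are 16 semitones apart.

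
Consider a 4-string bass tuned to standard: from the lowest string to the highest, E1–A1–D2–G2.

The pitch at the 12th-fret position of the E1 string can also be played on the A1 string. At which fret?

7

E1 at fret 12 is E1 + 12 semitones = E2.
The open A1 string is 5 semitones above the open E1, so the same pitch on the A1 string lies at fret 12 − 5 = 7.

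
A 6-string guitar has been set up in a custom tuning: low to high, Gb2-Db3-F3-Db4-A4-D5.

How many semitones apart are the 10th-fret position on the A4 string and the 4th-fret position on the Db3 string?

A4 at fret 10 → G5 (MIDI 79); Db3 at fret 4 → F3 (MIDI 53).
79 − 53 = 26, so the two pitches are 26 semitones apart, with G5 the higher.

26 semitones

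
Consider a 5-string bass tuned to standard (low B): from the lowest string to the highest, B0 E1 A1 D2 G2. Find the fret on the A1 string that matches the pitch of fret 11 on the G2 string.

21

G2 at fret 11 is G2 + 11 semitones = F♯3.
The open A1 string is 10 semitones below the open G2, so the same pitch on the A1 string lies at fret 11 + 10 = 21.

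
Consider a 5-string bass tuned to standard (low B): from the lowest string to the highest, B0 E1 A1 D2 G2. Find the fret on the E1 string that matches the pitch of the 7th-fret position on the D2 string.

D2 at fret 7 is D2 + 7 semitones = A2.
The open E1 string is 10 semitones below the open D2, so the same pitch on the E1 string lies at fret 7 + 10 = 17.

17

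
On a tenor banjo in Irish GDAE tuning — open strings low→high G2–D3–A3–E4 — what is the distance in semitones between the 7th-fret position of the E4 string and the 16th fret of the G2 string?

E4 at fret 7 → B4 (MIDI 71); G2 at fret 16 → B3 (MIDI 59).
71 − 59 = 12, so the two pitches are 12 semitones apart, with B4 the higher.

12 semitones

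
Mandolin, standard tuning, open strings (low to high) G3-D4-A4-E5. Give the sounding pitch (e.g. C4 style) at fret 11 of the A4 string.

Each fret is one semitone, so A4 + 11 = G♯5.

G♯5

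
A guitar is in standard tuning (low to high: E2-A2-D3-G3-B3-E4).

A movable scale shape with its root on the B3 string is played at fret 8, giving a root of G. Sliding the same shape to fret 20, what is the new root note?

Moving from fret 8 to fret 20 shifts the root by 12 semitones.
G up 12 semitones is G.

G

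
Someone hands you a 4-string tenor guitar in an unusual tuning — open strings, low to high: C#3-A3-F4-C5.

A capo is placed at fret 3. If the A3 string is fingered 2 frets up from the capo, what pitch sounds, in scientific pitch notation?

D4

The capo raises the open A3 by 3 semitones to C4; fretting 2 more gives A3 + 3 + 2 = A3 + 5 semitones = D4.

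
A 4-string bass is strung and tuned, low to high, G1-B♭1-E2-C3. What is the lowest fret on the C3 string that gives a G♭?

6

From C3, count semitones up the chromatic scale until reaching G♭: C–Db–D–Eb–E–F–Gb — 6 steps.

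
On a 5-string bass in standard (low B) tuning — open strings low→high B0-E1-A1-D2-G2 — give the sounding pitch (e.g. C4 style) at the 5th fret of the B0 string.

B0 is MIDI 23. Adding 5 gives 28, which is E1.

E1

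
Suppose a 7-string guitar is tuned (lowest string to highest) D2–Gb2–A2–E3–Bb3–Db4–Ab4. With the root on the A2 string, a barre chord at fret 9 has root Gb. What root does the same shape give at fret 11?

Ab

Moving from fret 9 to fret 11 shifts the root by 2 semitones.
Gb up 2 semitones is Ab.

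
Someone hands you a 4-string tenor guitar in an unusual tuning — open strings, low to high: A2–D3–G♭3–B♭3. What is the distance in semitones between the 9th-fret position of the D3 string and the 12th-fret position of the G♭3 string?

D3 at fret 9 → B3 (MIDI 59); G♭3 at fret 12 → G♭4 (MIDI 66).
59 − 66 = -7, so the two pitches are 7 semitones apart, with G♭4 the higher.

7 semitones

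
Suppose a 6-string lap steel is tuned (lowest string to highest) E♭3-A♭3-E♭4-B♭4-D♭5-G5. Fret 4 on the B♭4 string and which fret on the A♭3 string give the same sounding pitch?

B♭4 at fret 4 is B♭4 + 4 semitones = D5.
The open A♭3 string is 14 semitones below the open B♭4, so the same pitch on the A♭3 string lies at fret 4 + 14 = 18.

18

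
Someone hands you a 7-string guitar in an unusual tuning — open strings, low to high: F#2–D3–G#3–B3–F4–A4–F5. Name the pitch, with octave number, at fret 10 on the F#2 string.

F#2 is MIDI 42. Adding 10 gives 52, which is E3.

E3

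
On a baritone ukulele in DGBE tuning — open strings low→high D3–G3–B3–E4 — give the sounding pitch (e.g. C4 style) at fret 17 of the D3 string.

G4

The open D3 string plus 17 semitones: D–D#–E–F–…–F–F#–G.
The walk passes from B into C once, so the octave number goes from 3 to 4.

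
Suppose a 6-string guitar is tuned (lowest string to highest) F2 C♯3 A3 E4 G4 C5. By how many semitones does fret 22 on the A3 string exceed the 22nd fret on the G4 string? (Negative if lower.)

A3 at fret 22 → G5 (MIDI 79); G4 at fret 22 → F6 (MIDI 89).
79 − 89 = -10, so the two pitches are 10 semitones apart.

-10 semitones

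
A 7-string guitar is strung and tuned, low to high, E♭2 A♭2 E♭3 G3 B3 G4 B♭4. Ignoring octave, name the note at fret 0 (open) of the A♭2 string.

A♭

Fret 0 is the open string itself, so the pitch is just A♭.
(Equivalently spelled G♯.)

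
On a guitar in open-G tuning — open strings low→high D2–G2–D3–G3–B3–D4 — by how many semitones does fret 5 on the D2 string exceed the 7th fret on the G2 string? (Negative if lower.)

D2 at fret 5 → G2 (MIDI 43); G2 at fret 7 → D3 (MIDI 50).
43 − 50 = -7, so the two pitches are 7 semitones apart.

-7 semitones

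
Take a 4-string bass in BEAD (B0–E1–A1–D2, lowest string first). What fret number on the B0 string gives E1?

E1 is 5 semitones above the open B0 (B–C–C#–D–D#–E), so it sits at fret 5.

5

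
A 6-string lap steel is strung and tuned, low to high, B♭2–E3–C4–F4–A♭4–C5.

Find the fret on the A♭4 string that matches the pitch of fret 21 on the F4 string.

F4 at fret 21 is F4 + 21 semitones = D6.
The open A♭4 string is 3 semitones above the open F4, so the same pitch on the A♭4 string lies at fret 21 − 3 = 18.

18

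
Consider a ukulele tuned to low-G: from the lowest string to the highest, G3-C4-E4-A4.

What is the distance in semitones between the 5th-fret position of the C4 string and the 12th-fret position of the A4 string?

16 semitones

C4 at fret 5 → F4 (MIDI 65); A4 at fret 12 → A5 (MIDI 81).
65 − 81 = -16, so the two pitches are 16 semitones apart, with A5 the higher.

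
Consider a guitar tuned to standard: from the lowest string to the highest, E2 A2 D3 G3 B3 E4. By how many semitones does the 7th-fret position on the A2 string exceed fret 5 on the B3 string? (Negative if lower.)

A2 at fret 7 → E3 (MIDI 52); B3 at fret 5 → E4 (MIDI 64).
52 − 64 = -12, so the two pitches are 12 semitones apart.

-12 semitones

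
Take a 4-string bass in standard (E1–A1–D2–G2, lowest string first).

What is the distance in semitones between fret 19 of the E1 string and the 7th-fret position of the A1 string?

E1 at fret 19 → B2 (MIDI 47); A1 at fret 7 → E2 (MIDI 40).
47 − 40 = 7, so the two pitches are 7 semitones apart, with B2 the higher.

7 semitones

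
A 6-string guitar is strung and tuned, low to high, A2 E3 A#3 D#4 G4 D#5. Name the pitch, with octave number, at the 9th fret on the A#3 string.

G4

The open A#3 string plus 9 semitones: A#–B–C–C#–D–D#–E–F–F#–G.
The walk passes from B into C once, so the octave number goes from 3 to 4.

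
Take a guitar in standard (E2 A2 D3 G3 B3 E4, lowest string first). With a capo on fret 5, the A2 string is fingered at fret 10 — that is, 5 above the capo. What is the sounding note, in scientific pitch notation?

The capo raises the open A2 by 5 semitones to D3; fretting 5 more gives A2 + 5 + 5 = A2 + 10 semitones = G3.

G3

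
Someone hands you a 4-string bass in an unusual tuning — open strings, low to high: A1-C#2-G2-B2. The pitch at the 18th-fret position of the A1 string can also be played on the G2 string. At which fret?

8

A1 at fret 18 is A1 + 18 semitones = D#3.
The open G2 string is 10 semitones above the open A1, so the same pitch on the G2 string lies at fret 18 − 10 = 8.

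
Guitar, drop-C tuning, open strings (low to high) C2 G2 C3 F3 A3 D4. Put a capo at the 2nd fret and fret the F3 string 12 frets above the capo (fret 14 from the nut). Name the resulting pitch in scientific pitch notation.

G4

The capo raises the open F3 by 2 semitones to G3; fretting 12 more gives F3 + 2 + 12 = F3 + 14 semitones = G4.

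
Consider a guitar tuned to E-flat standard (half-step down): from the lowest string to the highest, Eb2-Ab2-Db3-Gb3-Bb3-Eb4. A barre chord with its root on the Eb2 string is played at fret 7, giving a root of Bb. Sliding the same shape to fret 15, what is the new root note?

Moving from fret 7 to fret 15 shifts the root by 8 semitones.
Bb up 8 semitones is Gb.

Gb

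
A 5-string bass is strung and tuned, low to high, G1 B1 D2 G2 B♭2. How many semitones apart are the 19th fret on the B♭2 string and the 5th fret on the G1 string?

B♭2 at fret 19 → F4 (MIDI 65); G1 at fret 5 → C2 (MIDI 36).
65 − 36 = 29, so the two pitches are 29 semitones apart, with F4 the higher.

29 semitones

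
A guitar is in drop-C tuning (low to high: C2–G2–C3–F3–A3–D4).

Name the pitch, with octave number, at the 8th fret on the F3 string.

Each fret is one semitone, so F3 + 8 = C♯4.
(Equivalently spelled D♭4.)

C♯4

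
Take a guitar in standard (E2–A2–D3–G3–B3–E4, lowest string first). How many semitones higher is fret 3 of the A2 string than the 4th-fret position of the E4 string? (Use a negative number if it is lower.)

A2 at fret 3 → C3 (MIDI 48); E4 at fret 4 → G#4 (MIDI 68).
48 − 68 = -20, so the two pitches are 20 semitones apart.

-20 semitones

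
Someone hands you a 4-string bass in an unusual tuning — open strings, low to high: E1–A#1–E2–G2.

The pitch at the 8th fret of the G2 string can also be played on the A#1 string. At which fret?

17

G2 at fret 8 is G2 + 8 semitones = D#3.
The open A#1 string is 9 semitones below the open G2, so the same pitch on the A#1 string lies at fret 8 + 9 = 17.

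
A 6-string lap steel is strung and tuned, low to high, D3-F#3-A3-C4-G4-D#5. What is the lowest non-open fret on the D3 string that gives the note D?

From D3, count semitones up the chromatic scale until reaching D: D–D#–E–F–…–C–C#–D — 12 steps.

12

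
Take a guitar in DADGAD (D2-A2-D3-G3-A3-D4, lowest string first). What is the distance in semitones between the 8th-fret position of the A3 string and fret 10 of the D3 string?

A3 at fret 8 → F4 (MIDI 65); D3 at fret 10 → C4 (MIDI 60).
65 − 60 = 5, so the two pitches are 5 semitones apart, with F4 the higher.

5 semitones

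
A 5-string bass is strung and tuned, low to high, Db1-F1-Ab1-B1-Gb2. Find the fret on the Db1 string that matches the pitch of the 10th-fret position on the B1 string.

20

Fret 10 on B1 is MIDI 35 + 10 = 45 (A2). On the Db1 string (open MIDI 25), that pitch is 45 − 25 = fret 20.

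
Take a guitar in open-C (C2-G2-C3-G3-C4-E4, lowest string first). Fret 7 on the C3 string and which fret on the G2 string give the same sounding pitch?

12

Fret 7 on C3 is MIDI 48 + 7 = 55 (G3). On the G2 string (open MIDI 43), that pitch is 55 − 43 = fret 12.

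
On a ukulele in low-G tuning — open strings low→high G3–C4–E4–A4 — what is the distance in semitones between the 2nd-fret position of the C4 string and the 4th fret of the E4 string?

6 semitones

C4 at fret 2 → D4 (MIDI 62); E4 at fret 4 → G♯4 (MIDI 68).
62 − 68 = -6, so the two pitches are 6 semitones apart, with G♯4 the higher.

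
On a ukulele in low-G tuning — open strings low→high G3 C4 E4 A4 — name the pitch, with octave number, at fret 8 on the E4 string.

E4 is MIDI 64. Adding 8 gives 72, which is C5.

C5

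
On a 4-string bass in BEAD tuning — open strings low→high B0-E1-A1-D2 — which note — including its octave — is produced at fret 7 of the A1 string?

The open A1 string plus 7 semitones: A–A#–B–C–C#–D–D#–E.
The walk passes from B into C once, so the octave number goes from 1 to 2.

E2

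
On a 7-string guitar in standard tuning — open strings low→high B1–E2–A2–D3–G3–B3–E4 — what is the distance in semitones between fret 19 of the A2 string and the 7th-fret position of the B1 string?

22 semitones

A2 at fret 19 → E4 (MIDI 64); B1 at fret 7 → F#2 (MIDI 42).
64 − 42 = 22, so the two pitches are 22 semitones apart, with E4 the higher.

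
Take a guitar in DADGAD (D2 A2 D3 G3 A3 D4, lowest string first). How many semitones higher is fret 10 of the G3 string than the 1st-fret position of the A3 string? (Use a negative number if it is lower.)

7 semitones

G3 at fret 10 → F4 (MIDI 65); A3 at fret 1 → A#3 (MIDI 58).
65 − 58 = 7, so the two pitches are 7 semitones apart.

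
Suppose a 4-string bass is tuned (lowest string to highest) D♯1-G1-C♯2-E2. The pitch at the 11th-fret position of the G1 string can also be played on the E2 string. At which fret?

G1 at fret 11 is G1 + 11 semitones = F♯2.
The open E2 string is 9 semitones above the open G1, so the same pitch on the E2 string lies at fret 11 − 9 = 2.

2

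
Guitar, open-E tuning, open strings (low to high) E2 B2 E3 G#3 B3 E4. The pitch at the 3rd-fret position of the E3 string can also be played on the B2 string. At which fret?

8

E3 at fret 3 is E3 + 3 semitones = G3.
The open B2 string is 5 semitones below the open E3, so the same pitch on the B2 string lies at fret 3 + 5 = 8.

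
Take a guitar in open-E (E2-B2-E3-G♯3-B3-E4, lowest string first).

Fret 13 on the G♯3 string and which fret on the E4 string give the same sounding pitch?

5

G♯3 at fret 13 is G♯3 + 13 semitones = A4.
The open E4 string is 8 semitones above the open G♯3, so the same pitch on the E4 string lies at fret 13 − 8 = 5.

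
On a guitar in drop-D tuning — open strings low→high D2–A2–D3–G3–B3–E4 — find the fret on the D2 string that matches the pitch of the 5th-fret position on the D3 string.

Fret 5 on D3 is MIDI 50 + 5 = 55 (G3). On the D2 string (open MIDI 38), that pitch is 55 − 38 = fret 17.

17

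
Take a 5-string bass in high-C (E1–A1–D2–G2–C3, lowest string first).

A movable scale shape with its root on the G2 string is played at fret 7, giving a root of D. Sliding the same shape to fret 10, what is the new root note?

Moving from fret 7 to fret 10 shifts the root by 3 semitones.
D up 3 semitones is F.

F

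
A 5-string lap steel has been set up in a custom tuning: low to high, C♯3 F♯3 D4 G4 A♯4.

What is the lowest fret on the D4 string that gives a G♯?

From D4, count semitones up the chromatic scale until reaching G♯: D–D#–E–F–F#–G–G# — 6 steps.

6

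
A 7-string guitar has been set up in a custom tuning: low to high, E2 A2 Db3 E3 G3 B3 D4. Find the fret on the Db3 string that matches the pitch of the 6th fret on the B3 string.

16

B3 at fret 6 is B3 + 6 semitones = F4.
The open Db3 string is 10 semitones below the open B3, so the same pitch on the Db3 string lies at fret 6 + 10 = 16.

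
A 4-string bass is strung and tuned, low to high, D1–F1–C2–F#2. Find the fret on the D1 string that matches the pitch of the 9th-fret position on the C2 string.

Fret 9 on C2 is MIDI 36 + 9 = 45 (A2). On the D1 string (open MIDI 26), that pitch is 45 − 26 = fret 19.

19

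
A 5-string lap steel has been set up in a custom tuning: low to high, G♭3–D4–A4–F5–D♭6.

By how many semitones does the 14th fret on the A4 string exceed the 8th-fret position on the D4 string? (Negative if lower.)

13 semitones

A4 at fret 14 → B5 (MIDI 83); D4 at fret 8 → B♭4 (MIDI 70).
83 − 70 = 13, so the two pitches are 13 semitones apart.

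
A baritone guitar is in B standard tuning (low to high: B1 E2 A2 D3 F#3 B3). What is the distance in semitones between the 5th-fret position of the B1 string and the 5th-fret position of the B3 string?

24 semitones

B1 at fret 5 → E2 (MIDI 40); B3 at fret 5 → E4 (MIDI 64).
40 − 64 = -24, so the two pitches are 24 semitones apart, with E4 the higher.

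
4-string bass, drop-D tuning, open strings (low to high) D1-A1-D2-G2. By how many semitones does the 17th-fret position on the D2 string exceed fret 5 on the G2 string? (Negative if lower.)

7 semitones

D2 at fret 17 → G3 (MIDI 55); G2 at fret 5 → C3 (MIDI 48).
55 − 48 = 7, so the two pitches are 7 semitones apart.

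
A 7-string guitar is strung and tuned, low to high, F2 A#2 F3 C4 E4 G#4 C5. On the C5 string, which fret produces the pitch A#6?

A#6 is 22 semitones above the open C5 (C–C#–D–D#–…–G#–A–A#), so it sits at fret 22.

22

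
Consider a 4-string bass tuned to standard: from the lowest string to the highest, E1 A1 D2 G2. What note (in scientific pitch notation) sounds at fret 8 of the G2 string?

The open G2 string plus 8 semitones: G–G#–A–A#–B–C–C#–D–D#.
The walk passes from B into C once, so the octave number goes from 2 to 3.

D#3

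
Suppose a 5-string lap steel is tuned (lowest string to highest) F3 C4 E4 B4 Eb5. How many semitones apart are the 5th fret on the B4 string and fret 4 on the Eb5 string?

B4 at fret 5 → E5 (MIDI 76); Eb5 at fret 4 → G5 (MIDI 79).
76 − 79 = -3, so the two pitches are 3 semitones apart, with G5 the higher.

3 semitones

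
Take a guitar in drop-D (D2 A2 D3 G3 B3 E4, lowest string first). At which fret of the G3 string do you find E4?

E4 is 9 semitones above the open G3 (G–G#–A–A#–B–C–C#–D–D#–E), so it sits at fret 9.

9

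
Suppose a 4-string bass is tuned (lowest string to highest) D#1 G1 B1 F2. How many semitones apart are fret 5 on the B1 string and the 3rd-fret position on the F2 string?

B1 at fret 5 → E2 (MIDI 40); F2 at fret 3 → G#2 (MIDI 44).
40 − 44 = -4, so the two pitches are 4 semitones apart, with G#2 the higher.

4 semitones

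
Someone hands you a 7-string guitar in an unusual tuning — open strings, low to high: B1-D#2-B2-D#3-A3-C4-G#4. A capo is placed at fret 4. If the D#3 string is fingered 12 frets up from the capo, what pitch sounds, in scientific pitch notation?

G4

The capo raises the open D#3 by 4 semitones to G3; fretting 12 more gives D#3 + 4 + 12 = D#3 + 16 semitones = G4.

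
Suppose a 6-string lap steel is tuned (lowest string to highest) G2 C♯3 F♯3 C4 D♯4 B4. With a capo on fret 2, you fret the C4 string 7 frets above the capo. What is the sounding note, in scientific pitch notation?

A4

The capo raises the open C4 by 2 semitones to D4; fretting 7 more gives C4 + 2 + 7 = C4 + 9 semitones = A4.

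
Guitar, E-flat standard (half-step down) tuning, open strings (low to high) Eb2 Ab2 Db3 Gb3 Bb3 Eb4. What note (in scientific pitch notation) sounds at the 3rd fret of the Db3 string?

E3

Db3 is MIDI 49. Adding 3 gives 52, which is E3.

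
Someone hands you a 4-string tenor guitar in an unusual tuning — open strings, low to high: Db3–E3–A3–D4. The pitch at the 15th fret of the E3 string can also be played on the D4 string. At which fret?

E3 at fret 15 is E3 + 15 semitones = G4.
The open D4 string is 10 semitones above the open E3, so the same pitch on the D4 string lies at fret 15 − 10 = 5.

5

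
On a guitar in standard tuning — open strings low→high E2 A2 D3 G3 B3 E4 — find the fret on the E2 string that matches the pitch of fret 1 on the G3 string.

Fret 1 on G3 is MIDI 55 + 1 = 56 (G#3). On the E2 string (open MIDI 40), that pitch is 56 − 40 = fret 16.

16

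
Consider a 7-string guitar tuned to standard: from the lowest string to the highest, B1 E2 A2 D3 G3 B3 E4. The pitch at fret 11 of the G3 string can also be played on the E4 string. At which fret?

2

Fret 11 on G3 is MIDI 55 + 11 = 66 (F#4). On the E4 string (open MIDI 64), that pitch is 66 − 64 = fret 2.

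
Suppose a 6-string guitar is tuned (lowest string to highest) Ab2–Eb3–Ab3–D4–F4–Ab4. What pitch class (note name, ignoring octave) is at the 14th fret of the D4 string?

E

The open D4 string plus 14 semitones: D–Eb–E–F–…–D–Eb–E.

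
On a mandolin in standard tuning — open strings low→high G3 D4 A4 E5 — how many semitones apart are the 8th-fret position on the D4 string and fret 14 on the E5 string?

D4 at fret 8 → A♯4 (MIDI 70); E5 at fret 14 → F♯6 (MIDI 90).
70 − 90 = -20, so the two pitches are 20 semitones apart, with F♯6 the higher.

20 semitones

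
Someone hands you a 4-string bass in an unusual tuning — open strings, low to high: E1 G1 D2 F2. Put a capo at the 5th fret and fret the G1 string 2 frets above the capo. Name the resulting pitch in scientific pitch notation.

The capo raises the open G1 by 5 semitones to C2; fretting 2 more gives G1 + 5 + 2 = G1 + 7 semitones = D2.

D2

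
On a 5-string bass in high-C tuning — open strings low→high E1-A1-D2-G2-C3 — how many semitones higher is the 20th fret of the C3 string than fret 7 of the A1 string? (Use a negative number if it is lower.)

C3 at fret 20 → G#4 (MIDI 68); A1 at fret 7 → E2 (MIDI 40).
68 − 40 = 28, so the two pitches are 28 semitones apart.

28 semitones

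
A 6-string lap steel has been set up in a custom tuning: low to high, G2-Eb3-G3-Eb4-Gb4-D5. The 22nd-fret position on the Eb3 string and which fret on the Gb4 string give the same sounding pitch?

Fret 22 on Eb3 is MIDI 51 + 22 = 73 (Db5). On the Gb4 string (open MIDI 66), that pitch is 73 − 66 = fret 7.

7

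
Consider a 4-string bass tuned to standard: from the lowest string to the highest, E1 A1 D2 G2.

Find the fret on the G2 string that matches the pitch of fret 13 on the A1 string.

A1 at fret 13 is A1 + 13 semitones = A♯2.
The open G2 string is 10 semitones above the open A1, so the same pitch on the G2 string lies at fret 13 − 10 = 3.

3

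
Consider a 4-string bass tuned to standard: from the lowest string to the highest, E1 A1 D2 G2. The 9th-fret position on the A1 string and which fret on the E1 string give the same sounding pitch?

A1 at fret 9 is A1 + 9 semitones = F#2.
The open E1 string is 5 semitones below the open A1, so the same pitch on the E1 string lies at fret 9 + 5 = 14.

14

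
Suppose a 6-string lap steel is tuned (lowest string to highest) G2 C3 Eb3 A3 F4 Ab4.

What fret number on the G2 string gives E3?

E3 is 9 semitones above the open G2 (G–Ab–A–Bb–B–C–Db–D–Eb–E), so it sits at fret 9.

9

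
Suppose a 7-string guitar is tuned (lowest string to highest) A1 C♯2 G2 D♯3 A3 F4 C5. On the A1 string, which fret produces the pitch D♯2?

6

D♯2 is 6 semitones above the open A1 (A–A#–B–C–C#–D–D#), so it sits at fret 6.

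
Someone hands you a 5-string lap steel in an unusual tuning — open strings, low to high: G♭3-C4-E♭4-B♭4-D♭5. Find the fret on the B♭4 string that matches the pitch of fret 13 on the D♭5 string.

16

Fret 13 on D♭5 is MIDI 73 + 13 = 86 (D6). On the B♭4 string (open MIDI 70), that pitch is 86 − 70 = fret 16.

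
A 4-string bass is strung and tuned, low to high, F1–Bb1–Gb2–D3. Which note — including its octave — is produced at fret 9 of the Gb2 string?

The open Gb2 string plus 9 semitones: Gb–G–Ab–A–Bb–B–C–Db–D–Eb.
The walk passes from B into C once, so the octave number goes from 2 to 3.
(Equivalently spelled D#3.)

Eb3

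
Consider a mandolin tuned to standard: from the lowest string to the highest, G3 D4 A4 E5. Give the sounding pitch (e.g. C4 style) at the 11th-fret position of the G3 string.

F♯4

Each fret is one semitone, so G3 + 11 = F♯4.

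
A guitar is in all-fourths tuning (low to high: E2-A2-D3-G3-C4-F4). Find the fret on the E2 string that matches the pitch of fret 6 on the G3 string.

21

G3 at fret 6 is G3 + 6 semitones = C#4.
The open E2 string is 15 semitones below the open G3, so the same pitch on the E2 string lies at fret 6 + 15 = 21.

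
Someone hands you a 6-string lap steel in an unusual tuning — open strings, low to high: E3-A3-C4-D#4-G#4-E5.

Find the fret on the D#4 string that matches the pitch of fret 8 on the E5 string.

E5 at fret 8 is E5 + 8 semitones = C6.
The open D#4 string is 13 semitones below the open E5, so the same pitch on the D#4 string lies at fret 8 + 13 = 21.

21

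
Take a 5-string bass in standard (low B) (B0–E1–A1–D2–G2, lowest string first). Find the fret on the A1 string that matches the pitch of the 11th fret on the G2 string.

21

Fret 11 on G2 is MIDI 43 + 11 = 54 (F♯3). On the A1 string (open MIDI 33), that pitch is 54 − 33 = fret 21.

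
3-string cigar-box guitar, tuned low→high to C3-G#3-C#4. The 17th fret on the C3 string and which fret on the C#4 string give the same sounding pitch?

4

Fret 17 on C3 is MIDI 48 + 17 = 65 (F4). On the C#4 string (open MIDI 61), that pitch is 65 − 61 = fret 4.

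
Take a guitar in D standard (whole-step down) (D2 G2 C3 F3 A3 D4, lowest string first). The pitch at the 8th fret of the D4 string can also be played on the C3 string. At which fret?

22

Fret 8 on D4 is MIDI 62 + 8 = 70 (A#4). On the C3 string (open MIDI 48), that pitch is 70 − 48 = fret 22.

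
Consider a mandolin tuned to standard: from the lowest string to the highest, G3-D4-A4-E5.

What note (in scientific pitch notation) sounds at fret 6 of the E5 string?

A#5

E5 is MIDI 76. Adding 6 gives 82, which is A#5.
(Equivalently spelled Bb5.)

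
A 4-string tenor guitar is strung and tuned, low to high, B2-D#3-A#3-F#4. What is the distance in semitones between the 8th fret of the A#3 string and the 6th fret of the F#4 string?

6 semitones

A#3 at fret 8 → F#4 (MIDI 66); F#4 at fret 6 → C5 (MIDI 72).
66 − 72 = -6, so the two pitches are 6 semitones apart, with C5 the higher.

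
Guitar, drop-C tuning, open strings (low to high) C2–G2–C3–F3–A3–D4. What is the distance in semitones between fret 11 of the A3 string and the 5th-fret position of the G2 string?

A3 at fret 11 → G♯4 (MIDI 68); G2 at fret 5 → C3 (MIDI 48).
68 − 48 = 20, so the two pitches are 20 semitones apart, with G♯4 the higher.

20 semitones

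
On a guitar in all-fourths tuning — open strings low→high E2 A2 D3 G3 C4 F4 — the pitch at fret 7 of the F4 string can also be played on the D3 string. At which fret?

Fret 7 on F4 is MIDI 65 + 7 = 72 (C5). On the D3 string (open MIDI 50), that pitch is 72 − 50 = fret 22.

22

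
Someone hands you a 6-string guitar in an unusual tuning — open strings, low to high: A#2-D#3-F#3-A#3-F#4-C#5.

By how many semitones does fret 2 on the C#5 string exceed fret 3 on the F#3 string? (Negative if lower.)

C#5 at fret 2 → D#5 (MIDI 75); F#3 at fret 3 → A3 (MIDI 57).
75 − 57 = 18, so the two pitches are 18 semitones apart.

18 semitones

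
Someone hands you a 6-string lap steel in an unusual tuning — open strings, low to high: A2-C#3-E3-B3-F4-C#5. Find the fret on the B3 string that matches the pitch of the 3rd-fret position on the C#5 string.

C#5 at fret 3 is C#5 + 3 semitones = E5.
The open B3 string is 14 semitones below the open C#5, so the same pitch on the B3 string lies at fret 3 + 14 = 17.

17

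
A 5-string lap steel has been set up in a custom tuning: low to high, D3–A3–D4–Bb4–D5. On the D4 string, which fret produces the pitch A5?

19

A5 is 19 semitones above the open D4 (D–Eb–E–F–…–G–Ab–A), so it sits at fret 19.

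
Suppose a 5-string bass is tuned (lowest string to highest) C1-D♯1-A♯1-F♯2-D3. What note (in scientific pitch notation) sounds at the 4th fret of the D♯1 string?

D♯1 is MIDI 27. Adding 4 gives 31, which is G1.

G1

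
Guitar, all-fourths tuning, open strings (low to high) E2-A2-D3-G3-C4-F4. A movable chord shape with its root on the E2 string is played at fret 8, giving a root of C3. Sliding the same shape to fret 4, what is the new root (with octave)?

Moving from fret 8 to fret 4 shifts the root by -4 semitones.
C3 down 4 semitones is G♯2.

G♯2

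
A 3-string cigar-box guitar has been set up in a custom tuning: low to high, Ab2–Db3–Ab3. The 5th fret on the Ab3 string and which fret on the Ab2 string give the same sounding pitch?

Ab3 at fret 5 is Ab3 + 5 semitones = Db4.
The open Ab2 string is 12 semitones below the open Ab3, so the same pitch on the Ab2 string lies at fret 5 + 12 = 17.

17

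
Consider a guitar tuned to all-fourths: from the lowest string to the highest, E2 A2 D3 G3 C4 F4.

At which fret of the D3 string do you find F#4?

F#4 is 16 semitones above the open D3 (D–D#–E–F–…–E–F–F#), so it sits at fret 16.

16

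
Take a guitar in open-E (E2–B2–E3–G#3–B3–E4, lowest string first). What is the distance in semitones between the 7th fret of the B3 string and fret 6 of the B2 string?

B3 at fret 7 → F#4 (MIDI 66); B2 at fret 6 → F3 (MIDI 53).
66 − 53 = 13, so the two pitches are 13 semitones apart, with F#4 the higher.

13 semitones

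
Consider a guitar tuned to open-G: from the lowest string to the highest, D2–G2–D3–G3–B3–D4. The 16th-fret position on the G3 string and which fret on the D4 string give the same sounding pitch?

Fret 16 on G3 is MIDI 55 + 16 = 71 (B4). On the D4 string (open MIDI 62), that pitch is 71 − 62 = fret 9.

9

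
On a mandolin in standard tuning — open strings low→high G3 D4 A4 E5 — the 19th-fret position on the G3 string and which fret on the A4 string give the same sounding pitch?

5

Fret 19 on G3 is MIDI 55 + 19 = 74 (D5). On the A4 string (open MIDI 69), that pitch is 74 − 69 = fret 5.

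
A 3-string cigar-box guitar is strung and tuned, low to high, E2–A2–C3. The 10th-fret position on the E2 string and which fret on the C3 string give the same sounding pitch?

Fret 10 on E2 is MIDI 40 + 10 = 50 (D3). On the C3 string (open MIDI 48), that pitch is 50 − 48 = fret 2.

2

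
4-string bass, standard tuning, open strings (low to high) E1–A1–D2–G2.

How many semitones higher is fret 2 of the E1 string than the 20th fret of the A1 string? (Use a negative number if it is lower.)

E1 at fret 2 → F#1 (MIDI 30); A1 at fret 20 → F3 (MIDI 53).
30 − 53 = -23, so the two pitches are 23 semitones apart.

-23 semitones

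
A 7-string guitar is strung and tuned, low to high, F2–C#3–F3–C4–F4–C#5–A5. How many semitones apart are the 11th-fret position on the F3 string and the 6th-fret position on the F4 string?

7 semitones

F3 at fret 11 → E4 (MIDI 64); F4 at fret 6 → B4 (MIDI 71).
64 − 71 = -7, so the two pitches are 7 semitones apart, with B4 the higher.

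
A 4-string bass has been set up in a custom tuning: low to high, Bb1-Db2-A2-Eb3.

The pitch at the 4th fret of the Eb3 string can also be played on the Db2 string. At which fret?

Eb3 at fret 4 is Eb3 + 4 semitones = G3.
The open Db2 string is 14 semitones below the open Eb3, so the same pitch on the Db2 string lies at fret 4 + 14 = 18.

18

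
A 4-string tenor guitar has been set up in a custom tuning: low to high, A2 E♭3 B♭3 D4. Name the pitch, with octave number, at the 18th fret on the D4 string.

A♭5

Each fret is one semitone, so D4 + 18 = A♭5.
(Equivalently spelled G♯5.)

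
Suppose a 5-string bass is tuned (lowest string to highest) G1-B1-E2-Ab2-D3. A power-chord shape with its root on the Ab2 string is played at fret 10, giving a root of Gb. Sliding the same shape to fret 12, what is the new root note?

Ab

Moving from fret 10 to fret 12 shifts the root by 2 semitones.
Gb up 2 semitones is Ab.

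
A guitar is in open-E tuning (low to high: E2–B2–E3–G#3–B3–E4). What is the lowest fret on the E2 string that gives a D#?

From E2, count semitones up the chromatic scale until reaching D#: E–F–F#–G–…–C#–D–D# — 11 steps.

11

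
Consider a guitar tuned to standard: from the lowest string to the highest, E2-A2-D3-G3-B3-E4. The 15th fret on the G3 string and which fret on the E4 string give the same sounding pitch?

6

Fret 15 on G3 is MIDI 55 + 15 = 70 (A#4). On the E4 string (open MIDI 64), that pitch is 70 − 64 = fret 6.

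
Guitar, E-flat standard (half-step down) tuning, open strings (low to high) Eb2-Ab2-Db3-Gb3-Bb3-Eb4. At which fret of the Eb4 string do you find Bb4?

7

Bb4 is 7 semitones above the open Eb4 (Eb–E–F–Gb–G–Ab–A–Bb), so it sits at fret 7.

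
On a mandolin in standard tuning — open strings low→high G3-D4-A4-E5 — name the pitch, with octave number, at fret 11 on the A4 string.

G♯5

Each fret is one semitone, so A4 + 11 = G♯5.
(Equivalently spelled A♭5.)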